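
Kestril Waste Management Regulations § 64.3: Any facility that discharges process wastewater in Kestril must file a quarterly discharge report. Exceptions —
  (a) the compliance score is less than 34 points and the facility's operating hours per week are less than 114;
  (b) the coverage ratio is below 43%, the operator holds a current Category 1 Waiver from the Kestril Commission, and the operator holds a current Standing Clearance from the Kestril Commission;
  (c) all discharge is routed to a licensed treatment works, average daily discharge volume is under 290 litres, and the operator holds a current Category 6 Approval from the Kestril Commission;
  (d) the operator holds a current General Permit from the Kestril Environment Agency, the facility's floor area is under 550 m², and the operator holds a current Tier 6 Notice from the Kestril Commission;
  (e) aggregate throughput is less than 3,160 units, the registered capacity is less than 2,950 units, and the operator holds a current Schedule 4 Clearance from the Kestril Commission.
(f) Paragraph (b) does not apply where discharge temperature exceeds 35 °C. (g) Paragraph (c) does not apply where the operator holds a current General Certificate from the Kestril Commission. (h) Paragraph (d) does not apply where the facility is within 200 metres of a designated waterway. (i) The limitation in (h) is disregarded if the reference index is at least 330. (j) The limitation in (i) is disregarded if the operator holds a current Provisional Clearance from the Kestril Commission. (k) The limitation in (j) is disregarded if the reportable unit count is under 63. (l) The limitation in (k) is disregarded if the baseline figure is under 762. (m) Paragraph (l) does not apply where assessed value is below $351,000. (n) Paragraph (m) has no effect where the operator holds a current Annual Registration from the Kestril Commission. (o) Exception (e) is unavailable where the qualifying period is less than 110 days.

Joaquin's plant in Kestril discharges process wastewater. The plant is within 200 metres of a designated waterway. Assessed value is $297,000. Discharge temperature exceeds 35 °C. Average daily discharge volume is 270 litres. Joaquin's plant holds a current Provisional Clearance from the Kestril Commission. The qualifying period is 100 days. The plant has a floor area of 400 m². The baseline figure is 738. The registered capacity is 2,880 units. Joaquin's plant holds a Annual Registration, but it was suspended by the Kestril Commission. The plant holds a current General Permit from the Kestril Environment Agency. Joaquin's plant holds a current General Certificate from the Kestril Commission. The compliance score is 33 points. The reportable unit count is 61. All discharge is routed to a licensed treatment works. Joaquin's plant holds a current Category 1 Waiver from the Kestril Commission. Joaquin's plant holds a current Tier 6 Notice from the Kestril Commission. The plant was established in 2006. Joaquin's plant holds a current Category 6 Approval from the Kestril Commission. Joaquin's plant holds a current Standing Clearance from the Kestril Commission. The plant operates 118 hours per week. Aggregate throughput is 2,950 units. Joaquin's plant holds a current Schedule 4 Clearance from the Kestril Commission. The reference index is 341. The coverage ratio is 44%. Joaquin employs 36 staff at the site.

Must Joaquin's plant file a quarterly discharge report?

No — exception (d) applies; Joaquin's plant is not required to file a quarterly discharge report.

Exception (a) does not apply: the facility's operating hours per week are 118, not less than 114.
Exception (b) fails — the coverage ratio is 44%, not below 43%.
Exception (c): discharge is routed to a licensed treatment works; average daily discharge volume is 270 litres, under the 290 litres limit; a current Category 6 Approval is held — every condition holds. But: (g) operates against (c): a current General Certificate is held. (c) is therefore removed.
Exception (d) is satisfied on its face — a current General Permit is held; the facility's floor area is 400 m², under the 550 m² limit; a current Tier 6 Notice is held. Applying paragraphs (h)–(n): (h) would limit (d) — the plant is within 200 m of a designated waterway — but (i) sets (h) aside: (i) is engaged — the reference index is 341, meeting the 330 threshold. (j) would limit (i) — a current Provisional Clearance is held — but (k) sets (j) aside: (k) operates against (j): the reportable unit count is 61, under the 63 limit. (l) would limit (k) — the baseline figure is 738, under the 762 limit — but (m) sets (l) aside: (m) is triggered — assessed value is $297,000, below the $351,000 limit. (n), which would lift (m), is not engaged — there is no Annual Registration in force. So (d) applies.
Exception (e)'s conditions are all satisfied: aggregate throughput is 2,950 units, less than the 3,160 units limit; the registered capacity is 2,880 units, less than the 2,950 units limit; a current Schedule 4 Clearance is held. Turning to paragraph (o): (o) is triggered — the qualifying period is 100 days, less than the 110 days limit. So (e) is unavailable.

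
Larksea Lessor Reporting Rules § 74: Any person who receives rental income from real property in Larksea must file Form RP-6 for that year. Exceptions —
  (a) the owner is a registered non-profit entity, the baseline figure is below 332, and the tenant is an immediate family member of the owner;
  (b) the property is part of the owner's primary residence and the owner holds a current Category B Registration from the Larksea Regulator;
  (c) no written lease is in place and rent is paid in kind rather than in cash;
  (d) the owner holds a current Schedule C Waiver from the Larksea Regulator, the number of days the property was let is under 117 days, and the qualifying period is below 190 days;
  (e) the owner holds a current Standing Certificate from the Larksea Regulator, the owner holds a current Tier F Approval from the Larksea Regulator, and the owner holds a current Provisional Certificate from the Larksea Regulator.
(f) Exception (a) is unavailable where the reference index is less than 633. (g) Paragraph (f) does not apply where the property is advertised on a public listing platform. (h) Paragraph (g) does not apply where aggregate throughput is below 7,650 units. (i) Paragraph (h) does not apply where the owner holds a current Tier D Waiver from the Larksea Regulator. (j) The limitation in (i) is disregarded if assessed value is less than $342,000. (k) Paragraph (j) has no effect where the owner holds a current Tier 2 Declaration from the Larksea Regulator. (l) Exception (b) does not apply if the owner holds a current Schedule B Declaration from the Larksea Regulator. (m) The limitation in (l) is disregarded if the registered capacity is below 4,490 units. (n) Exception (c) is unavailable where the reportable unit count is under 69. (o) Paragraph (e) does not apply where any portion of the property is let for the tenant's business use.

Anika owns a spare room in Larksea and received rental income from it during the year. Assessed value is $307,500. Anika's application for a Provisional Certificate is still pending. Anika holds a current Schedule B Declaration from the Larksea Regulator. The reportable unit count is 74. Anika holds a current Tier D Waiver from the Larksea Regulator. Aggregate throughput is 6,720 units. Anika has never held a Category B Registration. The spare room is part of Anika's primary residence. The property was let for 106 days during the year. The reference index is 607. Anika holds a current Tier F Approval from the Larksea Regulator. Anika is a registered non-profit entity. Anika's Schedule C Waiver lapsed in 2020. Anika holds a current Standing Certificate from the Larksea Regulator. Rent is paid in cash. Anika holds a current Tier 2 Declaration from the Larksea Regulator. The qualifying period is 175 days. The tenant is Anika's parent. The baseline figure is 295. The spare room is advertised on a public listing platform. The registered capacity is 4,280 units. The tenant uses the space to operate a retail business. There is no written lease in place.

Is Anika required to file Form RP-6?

All of (a)'s requirements are met (Anika is a registered non-profit; the baseline figure is 295, below the 332 limit; the tenant is an immediate family member). As to paragraphs (f)–(k): (f) applies (the reference index is 607, less than the 633 limit), but is set aside by (g): (g) operates against (f): the property is publicly advertised. (h) would limit (g) — aggregate throughput is 6,720 units, below the 7,650 units limit — but (i) sets (h) aside: (i) operates against (h): a current Tier D Waiver is held. (j) is engaged (assessed value is $307,500, less than the $342,000 limit), but yields to (k): (k) is triggered — a current Tier 2 Declaration is held. Exception (a) stands.
Exception (b) fails — the Category B Registration is not current.
Exception (c) does not apply: rent is paid in cash.
Exception (d) fails — no current Schedule C Waiver is held.
Exception (e) does not apply: there is no Provisional Certificate in force.

No — exception (a) applies; Anika is not required to file Form RP-6.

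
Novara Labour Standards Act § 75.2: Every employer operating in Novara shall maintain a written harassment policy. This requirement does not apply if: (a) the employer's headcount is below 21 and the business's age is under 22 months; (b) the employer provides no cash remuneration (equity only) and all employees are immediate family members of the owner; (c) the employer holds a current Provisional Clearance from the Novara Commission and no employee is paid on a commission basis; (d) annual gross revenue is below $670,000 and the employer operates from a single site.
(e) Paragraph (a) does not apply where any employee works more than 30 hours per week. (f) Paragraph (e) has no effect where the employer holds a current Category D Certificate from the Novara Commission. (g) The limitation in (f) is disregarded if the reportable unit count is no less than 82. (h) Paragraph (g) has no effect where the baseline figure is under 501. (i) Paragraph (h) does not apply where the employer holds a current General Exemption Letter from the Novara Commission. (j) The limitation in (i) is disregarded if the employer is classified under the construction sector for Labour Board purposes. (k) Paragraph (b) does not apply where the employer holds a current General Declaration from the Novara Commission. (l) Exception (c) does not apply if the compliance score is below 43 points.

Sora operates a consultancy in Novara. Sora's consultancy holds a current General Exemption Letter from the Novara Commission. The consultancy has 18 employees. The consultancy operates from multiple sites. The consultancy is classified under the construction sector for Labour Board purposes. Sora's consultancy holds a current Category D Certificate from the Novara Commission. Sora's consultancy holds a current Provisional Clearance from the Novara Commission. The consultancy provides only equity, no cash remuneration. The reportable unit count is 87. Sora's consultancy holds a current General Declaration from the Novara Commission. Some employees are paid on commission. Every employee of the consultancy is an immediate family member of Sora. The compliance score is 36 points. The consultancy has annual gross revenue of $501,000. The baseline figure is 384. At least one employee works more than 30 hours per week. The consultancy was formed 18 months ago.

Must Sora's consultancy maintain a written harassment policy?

No — exception (a) applies; Sora's consultancy is not required to maintain a written harassment policy.

Exception (a)'s conditions are all satisfied: the employer's headcount is 18, below the 21 limit; the business's age is 18 months, under the 22 months limit. Under paragraphs (e)–(j): (e) is engaged (at least one employee exceeds 30 hours/week), but yields to (f): (f) operates against (e): a current Category D Certificate is held. (g) would limit (f) — the reportable unit count is 87, meeting the 82 threshold — but (h) sets (g) aside: (h) is triggered — the baseline figure is 384, under the 501 limit. (i) is engaged (a current General Exemption Letter is held), but yields to (j): (j) operates against (i): the consultancy is classified under the construction sector. (a) remains available.
Exception (b)'s conditions are all satisfied: remuneration is equity-only; every employee is an immediate family member. However, paragraph (k) must be considered: (k) operates against (b): a current General Declaration is held. So (b) is unavailable.
Exception (c) does not apply: some employees are paid on commission.
Exception (d) fails — the employer operates from multiple sites.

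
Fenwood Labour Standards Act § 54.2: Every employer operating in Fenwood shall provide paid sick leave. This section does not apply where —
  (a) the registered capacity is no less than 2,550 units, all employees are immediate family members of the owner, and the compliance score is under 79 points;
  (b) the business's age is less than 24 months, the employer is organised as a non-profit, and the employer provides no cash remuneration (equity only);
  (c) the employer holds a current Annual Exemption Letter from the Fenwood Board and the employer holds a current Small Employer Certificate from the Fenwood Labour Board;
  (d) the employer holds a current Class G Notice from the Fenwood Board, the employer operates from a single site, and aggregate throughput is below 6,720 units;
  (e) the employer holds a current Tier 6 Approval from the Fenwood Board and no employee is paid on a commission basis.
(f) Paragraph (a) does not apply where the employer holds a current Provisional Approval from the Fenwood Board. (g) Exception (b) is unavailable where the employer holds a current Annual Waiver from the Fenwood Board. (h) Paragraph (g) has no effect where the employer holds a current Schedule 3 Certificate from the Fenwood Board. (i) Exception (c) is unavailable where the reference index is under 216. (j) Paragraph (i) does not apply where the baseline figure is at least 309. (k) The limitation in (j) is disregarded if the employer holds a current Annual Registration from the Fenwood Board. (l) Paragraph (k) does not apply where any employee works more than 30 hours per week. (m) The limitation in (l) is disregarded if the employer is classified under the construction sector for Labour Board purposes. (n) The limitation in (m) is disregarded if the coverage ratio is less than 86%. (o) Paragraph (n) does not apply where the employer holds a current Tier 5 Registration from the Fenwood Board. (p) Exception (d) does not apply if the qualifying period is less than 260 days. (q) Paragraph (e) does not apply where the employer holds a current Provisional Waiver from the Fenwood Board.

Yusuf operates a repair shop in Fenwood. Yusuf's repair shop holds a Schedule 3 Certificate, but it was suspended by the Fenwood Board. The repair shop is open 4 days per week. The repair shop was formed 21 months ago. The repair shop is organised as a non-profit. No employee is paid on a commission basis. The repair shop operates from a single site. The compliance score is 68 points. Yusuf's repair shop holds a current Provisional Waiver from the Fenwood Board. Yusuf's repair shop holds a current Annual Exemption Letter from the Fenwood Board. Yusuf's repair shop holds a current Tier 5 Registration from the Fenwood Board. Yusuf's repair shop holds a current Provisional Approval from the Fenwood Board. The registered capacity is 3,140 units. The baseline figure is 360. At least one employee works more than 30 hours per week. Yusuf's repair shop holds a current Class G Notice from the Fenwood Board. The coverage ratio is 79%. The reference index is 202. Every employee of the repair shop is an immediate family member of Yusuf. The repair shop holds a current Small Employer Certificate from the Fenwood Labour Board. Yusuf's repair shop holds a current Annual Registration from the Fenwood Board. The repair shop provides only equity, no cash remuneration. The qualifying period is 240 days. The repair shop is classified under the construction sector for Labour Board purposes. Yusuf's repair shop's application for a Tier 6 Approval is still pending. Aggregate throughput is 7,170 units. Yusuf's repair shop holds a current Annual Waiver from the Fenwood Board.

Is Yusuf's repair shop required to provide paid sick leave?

Yes — Yusuf's repair shop must provide paid sick leave.

Exception (a)'s conditions are all satisfied: the registered capacity is 3,140 units, meeting the 2,550 units threshold; every employee is an immediate family member; the compliance score is 68 points, under the 79 points limit. But applying paragraph (f): (f) operates — a current Provisional Approval is held. So (a) is unavailable.
Exception (b) is satisfied on its face — the business's age is 21 months, less than the 24 months limit; the employer is a non-profit; remuneration is equity-only. But applying paragraphs (g)–(h): (g) is engaged — a current Annual Waiver is held. (h), which would lift (g), is inapplicable — no current Schedule 3 Certificate is held. So (b) is unavailable.
Exception (c)'s conditions are all satisfied: a current Annual Exemption Letter is held; a current Small Employer Certificate is held. Turning to paragraphs (i)–(o): (i) operates against (c): the reference index is 202, under the 216 limit. (j) is engaged (the baseline figure is 360, meeting the 309 threshold), but yields to (k): (k) is triggered — a current Annual Registration is held. (l) operates (at least one employee exceeds 30 hours/week), but is overridden by (m): (m) operates against (l): the repair shop is classified under the construction sector. (n) operates (the coverage ratio is 79%, less than the 86% limit), but yields to (o): (o) is engaged — a current Tier 5 Registration is held. So (c) is unavailable.
Exception (d) fails — aggregate throughput is 7,170 units, not below 6,720 units.
Exception (e) fails — the Tier 6 Approval is not current.
Every exception is unavailable, so the rule governs.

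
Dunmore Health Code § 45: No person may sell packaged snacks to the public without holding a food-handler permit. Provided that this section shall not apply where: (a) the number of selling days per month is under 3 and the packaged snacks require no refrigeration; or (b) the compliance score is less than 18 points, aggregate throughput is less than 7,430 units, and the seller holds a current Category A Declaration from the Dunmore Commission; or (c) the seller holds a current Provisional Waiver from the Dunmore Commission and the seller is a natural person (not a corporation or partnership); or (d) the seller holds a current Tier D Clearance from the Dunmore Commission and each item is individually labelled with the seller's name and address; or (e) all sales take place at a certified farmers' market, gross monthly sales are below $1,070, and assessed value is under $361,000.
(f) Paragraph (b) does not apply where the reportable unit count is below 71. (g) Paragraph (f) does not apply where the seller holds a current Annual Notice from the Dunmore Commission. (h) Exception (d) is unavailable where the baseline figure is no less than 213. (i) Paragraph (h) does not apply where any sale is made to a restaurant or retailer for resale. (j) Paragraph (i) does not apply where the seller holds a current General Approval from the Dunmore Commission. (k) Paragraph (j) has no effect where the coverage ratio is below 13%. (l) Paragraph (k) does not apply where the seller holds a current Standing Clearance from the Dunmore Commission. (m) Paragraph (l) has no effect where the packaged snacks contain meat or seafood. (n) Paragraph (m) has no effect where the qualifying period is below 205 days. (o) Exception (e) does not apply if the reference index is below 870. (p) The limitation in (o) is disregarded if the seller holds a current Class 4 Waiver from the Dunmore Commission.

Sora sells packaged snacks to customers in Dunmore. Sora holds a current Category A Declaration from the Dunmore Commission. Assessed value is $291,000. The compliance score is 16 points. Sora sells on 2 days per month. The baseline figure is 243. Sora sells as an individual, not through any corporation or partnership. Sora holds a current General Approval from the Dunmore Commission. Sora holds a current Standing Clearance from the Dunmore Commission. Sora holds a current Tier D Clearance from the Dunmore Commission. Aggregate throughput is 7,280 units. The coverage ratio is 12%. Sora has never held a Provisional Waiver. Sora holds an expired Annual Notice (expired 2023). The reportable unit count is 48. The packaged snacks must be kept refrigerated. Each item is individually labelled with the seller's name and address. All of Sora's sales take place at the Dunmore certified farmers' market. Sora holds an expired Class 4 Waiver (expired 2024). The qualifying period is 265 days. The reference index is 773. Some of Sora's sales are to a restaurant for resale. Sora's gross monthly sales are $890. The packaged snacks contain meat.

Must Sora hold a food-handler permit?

Exception (a) requires that the packaged snacks require no refrigeration; but the packaged snacks require refrigeration, so (a) is unavailable.
Exception (b) is satisfied on its face — the compliance score is 16 points, less than the 18 points limit; aggregate throughput is 7,280 units, less than the 7,430 units limit; a current Category A Declaration is held. However, paragraphs (f)–(g) must be considered: (f) operates against (b): the reportable unit count is 48, below the 71 limit. (g), which would lift (f), is not engaged — the Annual Notice is not current. (b) is therefore removed.
Exception (c) does not apply: no current Provisional Waiver is held.
Exception (d)'s conditions are all satisfied: a current Tier D Clearance is held; items are individually labelled. As to paragraphs (h)–(n): (h) is engaged (the baseline figure is 243, meeting the 213 threshold), but yields to (i): (i) operates against (h): some sales are to a restaurant for resale. (j) would limit (i) — a current General Approval is held — but (k) sets (j) aside: (k) applies — the coverage ratio is 12%, below the 13% limit. (l) applies (a current Standing Clearance is held), but is overridden by (m): (m) operates against (l): the packaged snacks contain meat. (n), which would lift (m), is not engaged — the qualifying period is 265 days, not below 205 days. Exception (d) stands.
Exception (e)'s conditions are all satisfied: all sales are at a certified farmers' market; gross monthly sales are $890, below the $1,070 limit; assessed value is $291,000, under the $361,000 limit. Turning to paragraphs (o)–(p): (o) operates against (e): the reference index is 773, below the 870 limit. (p) is inapplicable (no current Class 4 Waiver is held), so (o) stands. Exception (e) does not apply.

No — exception (d) applies; Sora is not required to hold a food-handler permit.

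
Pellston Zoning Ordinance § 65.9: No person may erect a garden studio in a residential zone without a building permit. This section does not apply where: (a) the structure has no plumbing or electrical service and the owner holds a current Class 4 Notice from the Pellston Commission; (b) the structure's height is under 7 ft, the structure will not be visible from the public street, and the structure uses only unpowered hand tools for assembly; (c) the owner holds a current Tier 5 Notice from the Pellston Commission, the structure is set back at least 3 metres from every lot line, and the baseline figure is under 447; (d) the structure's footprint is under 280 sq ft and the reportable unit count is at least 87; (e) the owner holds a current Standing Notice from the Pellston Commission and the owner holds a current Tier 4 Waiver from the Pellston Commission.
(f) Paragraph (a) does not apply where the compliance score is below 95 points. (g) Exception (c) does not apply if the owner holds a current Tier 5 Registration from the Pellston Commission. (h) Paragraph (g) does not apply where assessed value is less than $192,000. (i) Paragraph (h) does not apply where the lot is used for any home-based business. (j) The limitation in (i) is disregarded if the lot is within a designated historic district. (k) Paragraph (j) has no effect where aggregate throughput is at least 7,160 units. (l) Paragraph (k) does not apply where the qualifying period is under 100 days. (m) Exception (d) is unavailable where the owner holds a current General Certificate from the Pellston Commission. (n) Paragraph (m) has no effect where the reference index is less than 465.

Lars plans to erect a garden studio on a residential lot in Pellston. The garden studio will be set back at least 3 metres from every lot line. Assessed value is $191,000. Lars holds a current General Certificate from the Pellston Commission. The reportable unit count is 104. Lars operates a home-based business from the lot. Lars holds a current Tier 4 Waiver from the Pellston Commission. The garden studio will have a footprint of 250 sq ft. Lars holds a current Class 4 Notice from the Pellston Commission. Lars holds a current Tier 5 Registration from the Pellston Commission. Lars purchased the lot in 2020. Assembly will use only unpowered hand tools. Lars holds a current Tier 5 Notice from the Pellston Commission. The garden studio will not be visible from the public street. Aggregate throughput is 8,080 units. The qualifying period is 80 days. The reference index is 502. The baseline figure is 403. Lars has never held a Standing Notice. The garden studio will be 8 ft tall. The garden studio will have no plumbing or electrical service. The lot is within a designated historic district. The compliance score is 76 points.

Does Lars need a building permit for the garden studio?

No — exception (c) applies; Lars does not need a building permit.

Exception (a): there is no plumbing or electrical service; a current Class 4 Notice is held — every condition holds. But: (f) applies — the compliance score is 76 points, below the 95 points limit. (a) is therefore removed.
Exception (b) does not apply: the structure's height is 8 ft, not under 7 ft.
Exception (c): a current Tier 5 Notice is held; the setback is at least 3 m on every side; the baseline figure is 403, under the 447 limit — every condition holds. Considering the limiting provisions: (g) would limit (c) — a current Tier 5 Registration is held — but (h) sets (g) aside: (h) operates against (g): assessed value is $191,000, less than the $192,000 limit. (i) would limit (h) — a home-based business operates on the lot — but (j) sets (i) aside: (j) operates against (i): the lot is in a historic district. (k) operates (aggregate throughput is 8,080 units, meeting the 7,160 units threshold), but is set aside by (l): (l) applies — the qualifying period is 80 days, under the 100 days limit. (c) remains available.
All of (d)'s requirements are met (the structure's footprint is 250 sq ft, under the 280 sq ft limit; the reportable unit count is 104, meeting the 87 threshold). But applying paragraphs (m)–(n): (m) operates against (d): a current General Certificate is held. (n) is not triggered (the reference index is 502, not less than 465), so (m) stands. Exception (d) does not apply.
Exception (e) fails — no current Standing Notice is held.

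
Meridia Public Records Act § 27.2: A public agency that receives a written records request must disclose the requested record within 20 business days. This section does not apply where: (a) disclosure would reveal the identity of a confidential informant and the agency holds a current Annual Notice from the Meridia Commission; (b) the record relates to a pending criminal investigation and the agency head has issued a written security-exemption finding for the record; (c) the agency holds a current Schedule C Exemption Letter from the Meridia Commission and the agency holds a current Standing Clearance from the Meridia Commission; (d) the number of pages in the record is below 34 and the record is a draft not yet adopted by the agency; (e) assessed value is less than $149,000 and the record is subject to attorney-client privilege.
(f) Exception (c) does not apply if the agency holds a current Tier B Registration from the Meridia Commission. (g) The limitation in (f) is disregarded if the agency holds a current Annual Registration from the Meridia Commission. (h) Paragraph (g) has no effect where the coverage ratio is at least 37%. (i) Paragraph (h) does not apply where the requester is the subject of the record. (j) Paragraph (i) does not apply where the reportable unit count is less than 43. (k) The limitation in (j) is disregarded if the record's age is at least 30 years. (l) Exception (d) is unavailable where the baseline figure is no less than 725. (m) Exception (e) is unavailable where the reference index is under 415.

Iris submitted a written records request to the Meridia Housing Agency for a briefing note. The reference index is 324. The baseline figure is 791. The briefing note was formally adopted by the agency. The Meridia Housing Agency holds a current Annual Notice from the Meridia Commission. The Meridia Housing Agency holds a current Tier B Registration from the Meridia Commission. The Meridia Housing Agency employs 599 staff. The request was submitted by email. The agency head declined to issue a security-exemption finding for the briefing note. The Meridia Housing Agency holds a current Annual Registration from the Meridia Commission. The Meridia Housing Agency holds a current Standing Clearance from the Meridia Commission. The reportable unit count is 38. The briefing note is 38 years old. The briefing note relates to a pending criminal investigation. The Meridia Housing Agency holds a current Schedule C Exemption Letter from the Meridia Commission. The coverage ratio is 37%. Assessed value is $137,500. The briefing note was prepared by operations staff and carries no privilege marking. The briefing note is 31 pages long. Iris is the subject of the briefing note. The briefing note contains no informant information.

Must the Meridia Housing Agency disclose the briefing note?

Exception (a) fails — the briefing note contains no informant information.
Exception (b) fails — the agency head declined to issue a security-exemption finding.
Exception (c)'s conditions are all satisfied: a current Schedule C Exemption Letter is held; a current Standing Clearance is held. As to paragraphs (f)–(k): (f) would limit (c) — a current Tier B Registration is held — but (g) sets (f) aside: (g) operates — a current Annual Registration is held. (h) would limit (g) — the coverage ratio is 37%, meeting the 37% threshold — but (i) sets (h) aside: (i) operates against (h): Iris is the subject of the briefing note. (j) would limit (i) — the reportable unit count is 38, less than the 43 limit — but (k) sets (j) aside: (k) is triggered — the record's age is 38 years, meeting the 30 years threshold. So (c) applies.
Exception (d) requires that the record is a draft not yet adopted by the agency; but the briefing note has been formally adopted, so (d) is unavailable.
Exception (e) requires that the record is subject to attorney-client privilege; but the briefing note carries no privilege marking, so (e) is unavailable.

No — exception (c) applies; the Meridia Housing Agency is not required to disclose the briefing note.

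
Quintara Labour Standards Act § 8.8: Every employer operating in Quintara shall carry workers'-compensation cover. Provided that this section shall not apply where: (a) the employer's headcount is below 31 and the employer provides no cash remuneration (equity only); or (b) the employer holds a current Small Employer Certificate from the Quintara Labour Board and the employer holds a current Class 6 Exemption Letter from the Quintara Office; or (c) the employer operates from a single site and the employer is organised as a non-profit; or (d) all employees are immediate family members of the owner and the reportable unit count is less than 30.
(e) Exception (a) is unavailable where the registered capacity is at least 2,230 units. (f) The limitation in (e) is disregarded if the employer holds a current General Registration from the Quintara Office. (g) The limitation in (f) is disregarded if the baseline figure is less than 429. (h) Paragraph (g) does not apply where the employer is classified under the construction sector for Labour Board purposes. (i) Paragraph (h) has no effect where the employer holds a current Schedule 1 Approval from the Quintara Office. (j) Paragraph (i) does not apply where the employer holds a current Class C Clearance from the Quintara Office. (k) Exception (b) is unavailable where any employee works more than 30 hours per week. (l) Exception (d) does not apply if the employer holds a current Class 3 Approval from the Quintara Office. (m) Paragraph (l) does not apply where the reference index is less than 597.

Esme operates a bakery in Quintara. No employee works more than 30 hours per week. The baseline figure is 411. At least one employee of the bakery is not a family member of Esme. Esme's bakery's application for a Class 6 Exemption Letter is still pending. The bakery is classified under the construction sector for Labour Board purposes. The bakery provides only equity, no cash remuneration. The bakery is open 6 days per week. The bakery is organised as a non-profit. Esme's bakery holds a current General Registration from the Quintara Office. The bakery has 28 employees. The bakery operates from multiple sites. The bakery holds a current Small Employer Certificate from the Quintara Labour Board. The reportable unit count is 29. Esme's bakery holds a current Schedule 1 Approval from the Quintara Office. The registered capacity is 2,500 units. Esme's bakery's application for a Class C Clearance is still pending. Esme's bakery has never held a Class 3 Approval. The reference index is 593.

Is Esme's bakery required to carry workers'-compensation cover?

Exception (a)'s conditions are all satisfied: the employer's headcount is 28, below the 31 limit; remuneration is equity-only. However, paragraphs (e)–(j) must be considered: (e) is triggered — the registered capacity is 2,500 units, meeting the 2,230 units threshold. (f) would limit (e) — a current General Registration is held — but (g) sets (f) aside: (g) operates — the baseline figure is 411, less than the 429 limit. (h) would limit (g) — the bakery is classified under the construction sector — but (i) sets (h) aside: (i) is triggered — a current Schedule 1 Approval is held. (j) is not engaged (the Class C Clearance is not current), so (i) stands. So (a) is unavailable.
Exception (b) fails — no current Class 6 Exemption Letter is held.
Exception (c) requires that the employer operates from a single site; but the employer operates from multiple sites, so (c) is unavailable.
Exception (d) fails — at least one employee is not a family member.
None of the exceptions is available; § 8.8 applies in full.

Yes — Esme's bakery must carry workers'-compensation cover.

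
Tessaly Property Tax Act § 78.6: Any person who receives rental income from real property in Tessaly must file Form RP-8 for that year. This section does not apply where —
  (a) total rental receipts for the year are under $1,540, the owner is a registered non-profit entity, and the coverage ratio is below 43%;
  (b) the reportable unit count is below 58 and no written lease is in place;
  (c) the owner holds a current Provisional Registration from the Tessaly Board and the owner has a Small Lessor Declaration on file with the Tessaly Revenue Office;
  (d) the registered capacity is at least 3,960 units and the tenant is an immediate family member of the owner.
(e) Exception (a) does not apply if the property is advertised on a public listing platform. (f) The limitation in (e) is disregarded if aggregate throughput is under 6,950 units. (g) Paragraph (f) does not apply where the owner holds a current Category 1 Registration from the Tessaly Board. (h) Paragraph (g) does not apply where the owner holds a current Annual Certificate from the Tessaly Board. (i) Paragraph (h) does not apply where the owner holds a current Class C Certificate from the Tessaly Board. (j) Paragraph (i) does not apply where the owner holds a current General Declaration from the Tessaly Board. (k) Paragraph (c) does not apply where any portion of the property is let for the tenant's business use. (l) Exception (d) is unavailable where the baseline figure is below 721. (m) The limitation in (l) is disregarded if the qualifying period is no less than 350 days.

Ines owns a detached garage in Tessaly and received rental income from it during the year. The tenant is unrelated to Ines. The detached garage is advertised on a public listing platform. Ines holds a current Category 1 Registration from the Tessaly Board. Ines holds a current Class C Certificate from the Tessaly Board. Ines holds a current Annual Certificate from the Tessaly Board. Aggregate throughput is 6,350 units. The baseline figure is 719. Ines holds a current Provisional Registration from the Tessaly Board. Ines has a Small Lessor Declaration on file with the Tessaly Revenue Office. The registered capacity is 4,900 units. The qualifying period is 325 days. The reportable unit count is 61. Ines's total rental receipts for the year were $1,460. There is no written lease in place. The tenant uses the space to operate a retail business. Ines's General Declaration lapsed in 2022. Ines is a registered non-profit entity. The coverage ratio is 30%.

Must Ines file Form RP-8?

Exception (a): total rental receipts for the year are $1,460, under the $1,540 limit; Ines is a registered non-profit; the coverage ratio is 30%, below the 43% limit — every condition holds. Turning to paragraphs (e)–(j): (e) operates against (a): the property is publicly advertised. (f) would limit (e) — aggregate throughput is 6,350 units, under the 6,950 units limit — but (g) sets (f) aside: (g) operates — a current Category 1 Registration is held. (h) is triggered (a current Annual Certificate is held), but is itself disapplied by (i): (i) operates against (h): a current Class C Certificate is held. (j), which would lift (i), is inapplicable — no current General Declaration is held. (a) is therefore removed.
Exception (b) fails — the reportable unit count is 61, not below 58.
Exception (c)'s conditions are all satisfied: a current Provisional Registration is held; a Small Lessor Declaration is on file. However, paragraph (k) must be considered: (k) operates against (c): the space is let for business use. (c) is therefore removed.
Exception (d) does not apply: the tenant is unrelated to the owner.
Every exception is unavailable, so the rule governs.

Yes — Ines must file Form RP-8.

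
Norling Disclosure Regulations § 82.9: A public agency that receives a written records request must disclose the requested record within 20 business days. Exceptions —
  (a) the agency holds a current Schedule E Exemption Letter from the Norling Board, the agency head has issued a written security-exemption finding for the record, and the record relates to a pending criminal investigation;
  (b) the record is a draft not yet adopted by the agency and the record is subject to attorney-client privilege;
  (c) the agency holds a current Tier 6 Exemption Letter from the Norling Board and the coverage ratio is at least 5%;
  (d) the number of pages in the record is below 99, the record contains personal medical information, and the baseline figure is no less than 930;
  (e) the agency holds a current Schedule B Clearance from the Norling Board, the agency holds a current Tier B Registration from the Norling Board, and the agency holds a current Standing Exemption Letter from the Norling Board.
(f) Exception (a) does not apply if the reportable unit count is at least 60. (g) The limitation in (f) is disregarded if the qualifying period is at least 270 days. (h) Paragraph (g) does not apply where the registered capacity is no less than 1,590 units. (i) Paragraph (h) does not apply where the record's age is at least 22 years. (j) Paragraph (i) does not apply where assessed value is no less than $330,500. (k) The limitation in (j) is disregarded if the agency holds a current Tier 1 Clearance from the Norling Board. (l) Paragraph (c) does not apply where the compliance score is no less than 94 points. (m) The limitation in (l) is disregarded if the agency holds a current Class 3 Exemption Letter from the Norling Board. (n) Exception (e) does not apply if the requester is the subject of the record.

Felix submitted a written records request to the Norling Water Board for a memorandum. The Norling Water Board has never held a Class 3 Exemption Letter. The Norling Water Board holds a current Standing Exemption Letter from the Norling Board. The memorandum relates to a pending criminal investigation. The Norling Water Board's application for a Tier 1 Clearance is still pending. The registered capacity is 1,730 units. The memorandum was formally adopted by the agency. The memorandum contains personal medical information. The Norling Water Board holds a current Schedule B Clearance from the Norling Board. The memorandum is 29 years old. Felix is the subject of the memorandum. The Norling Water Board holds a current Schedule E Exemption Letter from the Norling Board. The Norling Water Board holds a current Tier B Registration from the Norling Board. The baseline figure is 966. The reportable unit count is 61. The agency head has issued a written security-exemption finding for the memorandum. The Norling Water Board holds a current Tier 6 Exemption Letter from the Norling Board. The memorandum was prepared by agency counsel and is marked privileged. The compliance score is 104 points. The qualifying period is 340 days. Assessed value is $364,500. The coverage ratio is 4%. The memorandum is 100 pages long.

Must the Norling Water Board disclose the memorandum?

Yes — the Norling Water Board must disclose the memorandum.

All of (a)'s requirements are met (a current Schedule E Exemption Letter is held; a written security-exemption finding has been issued; the memorandum relates to a pending investigation). Turning to paragraphs (f)–(k): (f) operates against (a): the reportable unit count is 61, meeting the 60 threshold. (g) is triggered (the qualifying period is 340 days, meeting the 270 days threshold), but yields to (h): (h) operates against (g): the registered capacity is 1,730 units, meeting the 1,590 units threshold. (i) applies (the record's age is 29 years, meeting the 22 years threshold), but is set aside by (j): (j) operates against (i): assessed value is $364,500, meeting the $330,500 threshold. (k) is not triggered (the Tier 1 Clearance is not current), so (j) stands. So (a) is unavailable.
Exception (b) fails — the memorandum has been formally adopted.
Exception (c) fails — the coverage ratio is 4%, short of 5%.
Exception (d) fails — the number of pages in the record is 100, not below 99.
Exception (e)'s conditions are all satisfied: a current Schedule B Clearance is held; a current Tier B Registration is held; a current Standing Exemption Letter is held. But applying paragraph (n): (n) operates — Felix is the subject of the memorandum. So (e) is unavailable.
No exception applies. The general rule governs.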